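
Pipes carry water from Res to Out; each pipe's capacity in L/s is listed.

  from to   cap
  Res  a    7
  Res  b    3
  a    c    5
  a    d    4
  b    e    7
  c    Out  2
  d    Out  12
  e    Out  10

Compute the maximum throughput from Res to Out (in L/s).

9

Augment Res→a→c→Out: bottleneck 2, flow now 2.
Augment Res→a→d→Out: bottleneck 4, flow now 6.
Augment Res→b→e→Out: bottleneck 3, flow now 9.
No augmenting path remains; maximum flow = 9.
In the residual graph, reachable from Res: {Res, a, c}.
Min-cut edges: Res→b (3), a→d (4), c→Out (2); capacity 3 + 4 + 2 = 9.
This cut is saturated, so no flow can exceed 9.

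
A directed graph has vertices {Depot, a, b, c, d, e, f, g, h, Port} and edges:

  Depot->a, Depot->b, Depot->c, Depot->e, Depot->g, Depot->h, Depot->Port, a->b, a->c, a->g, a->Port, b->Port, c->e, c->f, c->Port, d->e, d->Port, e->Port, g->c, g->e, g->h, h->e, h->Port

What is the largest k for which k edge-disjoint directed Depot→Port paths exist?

Assign every edge capacity 1; by Menger, the answer equals the max flow.
Path Depot→Port (+1); total 1.
Path Depot→a→Port (+1); total 2.
Path Depot→b→Port (+1); total 3.
Path Depot→c→Port (+1); total 4.
Path Depot→e→Port (+1); total 5.
Path Depot→h→Port (+1); total 6.
No residual Depot→Port path; max flow = 6.
Certifying cut of size 6: {Depot→Port, Depot→a, Depot→b, c→Port, e→Port, h→Port}.

6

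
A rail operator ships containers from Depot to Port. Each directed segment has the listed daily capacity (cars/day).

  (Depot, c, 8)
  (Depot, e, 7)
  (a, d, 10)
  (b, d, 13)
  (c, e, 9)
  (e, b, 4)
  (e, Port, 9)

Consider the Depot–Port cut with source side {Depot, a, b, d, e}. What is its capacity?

Edges leaving {Depot, a, b, d, e}: Depot→c (8), e→Port (9).
Cut capacity = 8 + 9 = 17.

17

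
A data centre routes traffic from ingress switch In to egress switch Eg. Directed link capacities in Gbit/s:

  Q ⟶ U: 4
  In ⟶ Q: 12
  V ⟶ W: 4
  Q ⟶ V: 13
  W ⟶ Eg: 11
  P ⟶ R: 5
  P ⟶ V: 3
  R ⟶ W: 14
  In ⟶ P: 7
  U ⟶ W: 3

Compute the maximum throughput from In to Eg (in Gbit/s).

11

Augment In→P→R→W→Eg: bottleneck 5, flow now 5.
Augment In→P→V→W→Eg: bottleneck 2, flow now 7.
Augment In→Q→U→W→Eg: bottleneck 3, flow now 10.
Augment In→Q→V→W→Eg: bottleneck 1, flow now 11.
No augmenting path remains; maximum flow = 11.
In the residual graph, reachable from In: {In, P, Q, R, U, V, W}.
Min-cut edges: W→Eg (11); capacity 11 = 11.
This cut is saturated, so no flow can exceed 11.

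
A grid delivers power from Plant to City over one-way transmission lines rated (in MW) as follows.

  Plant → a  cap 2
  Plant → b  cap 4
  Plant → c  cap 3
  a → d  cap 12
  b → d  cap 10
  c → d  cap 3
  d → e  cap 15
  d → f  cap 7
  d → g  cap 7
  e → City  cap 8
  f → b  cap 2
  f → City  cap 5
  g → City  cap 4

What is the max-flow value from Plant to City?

9

Augment Plant→a→d→e→City: bottleneck 2, flow now 2.
Augment Plant→b→d→e→City: bottleneck 4, flow now 6.
Augment Plant→c→d→e→City: bottleneck 2, flow now 8.
Augment Plant→c→d→f→City: bottleneck 1, flow now 9.
No augmenting path remains; maximum flow = 9.
In the residual graph, reachable from Plant: {Plant}.
Min-cut edges: Plant→a (2), Plant→b (4), Plant→c (3); capacity 2 + 4 + 3 = 9.
This cut is saturated, so no flow can exceed 9.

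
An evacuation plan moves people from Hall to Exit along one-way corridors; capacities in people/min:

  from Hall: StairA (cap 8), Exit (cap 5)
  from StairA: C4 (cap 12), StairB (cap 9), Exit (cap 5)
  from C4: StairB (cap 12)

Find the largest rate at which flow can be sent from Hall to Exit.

10

Augment Hall→Exit: bottleneck 5, flow now 5.
Augment Hall→StairA→Exit: bottleneck 5, flow now 10.
No augmenting path remains; maximum flow = 10.
In the residual graph, reachable from Hall: {Hall, StairA, C4, StairB}.
Min-cut edges: Hall→Exit (5), StairA→Exit (5); capacity 5 + 5 = 10.
This cut is saturated, so no flow can exceed 10.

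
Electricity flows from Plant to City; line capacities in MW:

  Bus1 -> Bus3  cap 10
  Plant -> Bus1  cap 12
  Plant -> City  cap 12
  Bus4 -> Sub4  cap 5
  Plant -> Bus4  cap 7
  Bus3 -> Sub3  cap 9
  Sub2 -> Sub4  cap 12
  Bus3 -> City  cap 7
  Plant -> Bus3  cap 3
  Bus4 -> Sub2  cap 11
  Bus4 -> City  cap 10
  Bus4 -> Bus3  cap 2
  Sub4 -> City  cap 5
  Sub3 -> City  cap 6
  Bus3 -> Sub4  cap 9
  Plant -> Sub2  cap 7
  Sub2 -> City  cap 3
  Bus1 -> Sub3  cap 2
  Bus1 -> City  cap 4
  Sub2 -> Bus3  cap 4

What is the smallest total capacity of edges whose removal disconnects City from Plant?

Augment Plant→City: bottleneck 12, flow now 12.
Augment Plant→Bus4→City: bottleneck 7, flow now 19.
Augment Plant→Sub2→City: bottleneck 3, flow now 22.
Augment Plant→Bus1→City: bottleneck 4, flow now 26.
Augment Plant→Bus3→City: bottleneck 3, flow now 29.
Augment Plant→Sub2→Bus3→City: bottleneck 4, flow now 33.
Augment Plant→Bus1→Sub3→City: bottleneck 2, flow now 35.
Augment Plant→Bus1→Bus3→Sub4→City: bottleneck 5, flow now 40.
Augment Plant→Bus1→Bus3→Sub3→City: bottleneck 1, flow now 41.
No augmenting path remains; maximum flow = 41.
By max-flow min-cut, the minimum cut capacity equals the max flow.
In the residual graph, reachable from Plant: {Plant}.
Min-cut edges: Plant→Bus4 (7), Plant→Sub2 (7), Plant→Bus1 (12), Plant→Bus3 (3), Plant→City (12); capacity 7 + 7 + 12 + 3 + 12 = 41.

41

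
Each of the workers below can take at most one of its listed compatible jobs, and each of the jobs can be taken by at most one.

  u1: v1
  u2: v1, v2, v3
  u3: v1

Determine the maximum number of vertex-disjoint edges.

2

Unit-capacity flow: source→left, listed edges, right→sink; max matching = max flow.
Augmenting path u1→v1 (+1); matched 1.
Augmenting path u2→v2 (+1); matched 2.
No augmenting path remains; maximum matching = 2.
König certificate: {u2, v1} is a vertex cover of size 2 (every listed pair touches it), so no matching can be larger.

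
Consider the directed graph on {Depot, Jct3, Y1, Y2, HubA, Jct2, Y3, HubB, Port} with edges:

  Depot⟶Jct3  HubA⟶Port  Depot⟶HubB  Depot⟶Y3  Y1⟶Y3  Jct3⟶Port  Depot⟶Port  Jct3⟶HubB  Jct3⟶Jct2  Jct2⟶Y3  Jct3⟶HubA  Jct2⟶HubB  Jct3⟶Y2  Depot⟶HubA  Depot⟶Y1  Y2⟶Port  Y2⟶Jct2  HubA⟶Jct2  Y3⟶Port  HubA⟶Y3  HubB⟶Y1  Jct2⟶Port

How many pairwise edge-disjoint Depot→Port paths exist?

Assign every edge capacity 1; by Menger, the answer equals the max flow.
Path Depot→Port (+1); total 1.
Path Depot→Jct3→Port (+1); total 2.
Path Depot→HubA→Port (+1); total 3.
Path Depot→Y3→Port (+1); total 4.
No residual Depot→Port path; max flow = 4.
Certifying cut of size 4: {Depot→HubA, Depot→Jct3, Depot→Port, Y3→Port}.

4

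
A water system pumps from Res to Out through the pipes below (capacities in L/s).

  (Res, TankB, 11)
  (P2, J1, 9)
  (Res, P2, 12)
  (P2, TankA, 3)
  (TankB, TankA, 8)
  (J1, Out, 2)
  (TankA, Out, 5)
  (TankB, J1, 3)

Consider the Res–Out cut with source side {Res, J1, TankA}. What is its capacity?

30

Edges leaving {Res, J1, TankA}: Res→P2 (12), Res→TankB (11), J1→Out (2), TankA→Out (5).
Cut capacity = 12 + 11 + 2 + 5 = 30.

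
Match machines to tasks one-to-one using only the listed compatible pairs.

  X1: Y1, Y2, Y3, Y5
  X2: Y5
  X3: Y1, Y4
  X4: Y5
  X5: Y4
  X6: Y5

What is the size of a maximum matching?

4

Unit-capacity flow: source→left, listed edges, right→sink; max matching = max flow.
Augmenting path X1→Y1 (+1); matched 1.
Augmenting path X2→Y5 (+1); matched 2.
Augmenting path X3→Y4 (+1); matched 3.
Augmenting path X5→Y4→X3→Y1→X1→Y2 (+1); matched 4.
No augmenting path remains; maximum matching = 4.
König certificate: {X1, X3, X5, Y5} is a vertex cover of size 4 (every listed pair touches it), so no matching can be larger.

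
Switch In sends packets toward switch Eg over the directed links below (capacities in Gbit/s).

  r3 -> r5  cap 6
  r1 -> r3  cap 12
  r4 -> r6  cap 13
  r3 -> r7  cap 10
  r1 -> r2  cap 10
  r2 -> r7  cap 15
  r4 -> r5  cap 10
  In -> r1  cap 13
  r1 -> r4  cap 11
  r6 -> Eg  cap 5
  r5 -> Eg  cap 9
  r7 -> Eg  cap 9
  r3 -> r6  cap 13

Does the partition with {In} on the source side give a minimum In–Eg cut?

Yes — it is a minimum cut (capacity 13).

Given cut capacity: 13 = 13.
Augment In→r1→r2→r7→Eg: bottleneck 9, flow now 9.
Augment In→r1→r3→r5→Eg: bottleneck 4, flow now 13.
No augmenting path remains; maximum flow = 13.
Cut capacity 13 equals the max flow, so it is a minimum cut.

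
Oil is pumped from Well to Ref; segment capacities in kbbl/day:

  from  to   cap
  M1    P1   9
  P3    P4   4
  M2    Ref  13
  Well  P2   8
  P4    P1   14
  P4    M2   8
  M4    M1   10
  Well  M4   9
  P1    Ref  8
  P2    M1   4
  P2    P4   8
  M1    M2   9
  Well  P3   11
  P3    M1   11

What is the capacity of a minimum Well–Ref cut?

21

Augment Well→P2→P4→M2→Ref: bottleneck 8, flow now 8.
Augment Well→M4→M1→M2→Ref: bottleneck 5, flow now 13.
Augment Well→M4→M1→P1→Ref: bottleneck 4, flow now 17.
Augment Well→P3→P4→P1→Ref: bottleneck 4, flow now 21.
No augmenting path remains; maximum flow = 21.
By max-flow min-cut, the minimum cut capacity equals the max flow.
In the residual graph, reachable from Well: {Well, P2, M4, P3, P4, M1, M2, P1}.
Min-cut edges: M2→Ref (13), P1→Ref (8); capacity 13 + 8 = 21.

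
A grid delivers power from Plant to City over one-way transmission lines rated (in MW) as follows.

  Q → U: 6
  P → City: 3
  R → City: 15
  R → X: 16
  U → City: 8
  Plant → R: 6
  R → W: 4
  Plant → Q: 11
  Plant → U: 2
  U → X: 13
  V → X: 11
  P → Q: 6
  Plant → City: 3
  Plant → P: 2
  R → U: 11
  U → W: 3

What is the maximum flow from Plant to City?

Augment Plant→City: bottleneck 3, flow now 3.
Augment Plant→P→City: bottleneck 2, flow now 5.
Augment Plant→R→City: bottleneck 6, flow now 11.
Augment Plant→U→City: bottleneck 2, flow now 13.
Augment Plant→Q→U→City: bottleneck 6, flow now 19.
No augmenting path remains; maximum flow = 19.
In the residual graph, reachable from Plant: {Plant, Q}.
Min-cut edges: Plant→P (2), Plant→R (6), Plant→U (2), Plant→City (3), Q→U (6); capacity 2 + 6 + 2 + 3 + 6 = 19.
This cut is saturated, so no flow can exceed 19.

19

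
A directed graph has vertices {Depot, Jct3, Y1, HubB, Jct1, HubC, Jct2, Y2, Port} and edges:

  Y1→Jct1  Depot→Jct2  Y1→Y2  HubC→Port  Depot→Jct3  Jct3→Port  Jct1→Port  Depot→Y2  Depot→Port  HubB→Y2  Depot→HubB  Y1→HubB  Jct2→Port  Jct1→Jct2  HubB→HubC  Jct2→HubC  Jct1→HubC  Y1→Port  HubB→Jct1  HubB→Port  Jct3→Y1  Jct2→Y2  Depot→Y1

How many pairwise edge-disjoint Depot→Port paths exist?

Assign every edge capacity 1; by Menger, the answer equals the max flow.
Path Depot→Port (+1); total 1.
Path Depot→Jct3→Port (+1); total 2.
Path Depot→Y1→Port (+1); total 3.
Path Depot→HubB→Port (+1); total 4.
Path Depot→Jct2→Port (+1); total 5.
No residual Depot→Port path; max flow = 5.
Certifying cut of size 5: {Depot→HubB, Depot→Jct2, Depot→Jct3, Depot→Port, Depot→Y1}.

5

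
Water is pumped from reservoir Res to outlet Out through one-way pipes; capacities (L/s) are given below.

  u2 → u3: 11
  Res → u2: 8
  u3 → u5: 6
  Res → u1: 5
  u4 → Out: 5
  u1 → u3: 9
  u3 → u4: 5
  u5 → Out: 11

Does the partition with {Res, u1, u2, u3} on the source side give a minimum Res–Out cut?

Given cut capacity: 5 + 6 = 11.
Augment Res→u1→u3→u4→Out: bottleneck 5, flow now 5.
Augment Res→u2→u3→u5→Out: bottleneck 6, flow now 11.
No augmenting path remains; maximum flow = 11.
Cut capacity 11 equals the max flow, so it is a minimum cut.

Yes — it is a minimum cut (capacity 11).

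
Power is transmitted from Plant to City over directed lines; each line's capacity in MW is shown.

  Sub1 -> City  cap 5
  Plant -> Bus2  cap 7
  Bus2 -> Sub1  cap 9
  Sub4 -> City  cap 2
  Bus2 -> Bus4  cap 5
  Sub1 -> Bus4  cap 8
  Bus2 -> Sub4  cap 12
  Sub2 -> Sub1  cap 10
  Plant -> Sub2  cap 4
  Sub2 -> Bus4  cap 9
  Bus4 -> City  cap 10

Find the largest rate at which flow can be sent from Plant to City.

Augment Plant→Bus2→Sub4→City: bottleneck 2, flow now 2.
Augment Plant→Bus2→Sub1→City: bottleneck 5, flow now 7.
Augment Plant→Sub2→Bus4→City: bottleneck 4, flow now 11.
No augmenting path remains; maximum flow = 11.
In the residual graph, reachable from Plant: {Plant}.
Min-cut edges: Plant→Bus2 (7), Plant→Sub2 (4); capacity 7 + 4 = 11.
This cut is saturated, so no flow can exceed 11.

11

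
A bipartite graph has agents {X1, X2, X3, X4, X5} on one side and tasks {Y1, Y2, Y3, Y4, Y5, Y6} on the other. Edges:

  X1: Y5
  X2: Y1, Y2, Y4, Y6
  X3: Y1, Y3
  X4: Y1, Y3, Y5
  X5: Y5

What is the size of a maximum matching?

4

Unit-capacity flow: source→left, listed edges, right→sink; max matching = max flow.
Augmenting path X1→Y5 (+1); matched 1.
Augmenting path X2→Y1 (+1); matched 2.
Augmenting path X3→Y3 (+1); matched 3.
Augmenting path X4→Y1→X2→Y2 (+1); matched 4.
No augmenting path remains; maximum matching = 4.
König certificate: {X2, X3, X4, Y5} is a vertex cover of size 4 (every listed pair touches it), so no matching can be larger.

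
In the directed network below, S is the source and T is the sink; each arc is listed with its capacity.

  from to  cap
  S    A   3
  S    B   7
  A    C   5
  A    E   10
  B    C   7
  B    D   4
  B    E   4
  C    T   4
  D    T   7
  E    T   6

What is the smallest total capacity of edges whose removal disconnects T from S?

Augment S→A→C→T: bottleneck 3, flow now 3.
Augment S→B→C→T: bottleneck 1, flow now 4.
Augment S→B→D→T: bottleneck 4, flow now 8.
Augment S→B→E→T: bottleneck 2, flow now 10.
No augmenting path remains; maximum flow = 10.
By max-flow min-cut, the minimum cut capacity equals the max flow.
In the residual graph, reachable from S: {S}.
Min-cut edges: S→A (3), S→B (7); capacity 3 + 7 = 10.

10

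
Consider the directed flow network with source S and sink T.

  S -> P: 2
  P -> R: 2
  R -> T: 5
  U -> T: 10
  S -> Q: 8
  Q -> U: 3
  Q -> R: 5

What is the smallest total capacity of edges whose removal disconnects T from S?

8

Augment S→P→R→T: bottleneck 2, flow now 2.
Augment S→Q→R→T: bottleneck 3, flow now 5.
Augment S→Q→U→T: bottleneck 3, flow now 8.
No augmenting path remains; maximum flow = 8.
By max-flow min-cut, the minimum cut capacity equals the max flow.
In the residual graph, reachable from S: {S, P, Q, R}.
Min-cut edges: Q→U (3), R→T (5); capacity 3 + 5 = 8.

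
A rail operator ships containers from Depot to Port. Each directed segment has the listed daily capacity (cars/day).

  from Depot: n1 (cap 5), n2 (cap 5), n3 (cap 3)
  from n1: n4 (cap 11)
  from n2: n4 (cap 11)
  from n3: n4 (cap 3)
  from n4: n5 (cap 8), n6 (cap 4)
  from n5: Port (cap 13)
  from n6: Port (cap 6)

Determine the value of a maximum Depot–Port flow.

12

Augment Depot→n1→n4→n5→Port: bottleneck 5, flow now 5.
Augment Depot→n2→n4→n5→Port: bottleneck 3, flow now 8.
Augment Depot→n2→n4→n6→Port: bottleneck 2, flow now 10.
Augment Depot→n3→n4→n6→Port: bottleneck 2, flow now 12.
No augmenting path remains; maximum flow = 12.
In the residual graph, reachable from Depot: {Depot, n1, n2, n3, n4}.
Min-cut edges: n4→n5 (8), n4→n6 (4); capacity 8 + 4 = 12.
This cut is saturated, so no flow can exceed 12.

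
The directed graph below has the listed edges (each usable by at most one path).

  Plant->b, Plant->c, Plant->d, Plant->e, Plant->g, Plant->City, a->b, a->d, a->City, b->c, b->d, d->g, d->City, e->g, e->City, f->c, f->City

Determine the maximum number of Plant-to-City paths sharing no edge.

Assign every edge capacity 1; by Menger, the answer equals the max flow.
Path Plant→City (+1); total 1.
Path Plant→d→City (+1); total 2.
Path Plant→e→City (+1); total 3.
No residual Plant→City path; max flow = 3.
Certifying cut of size 3: {Plant→City, Plant→e, d→City}.

3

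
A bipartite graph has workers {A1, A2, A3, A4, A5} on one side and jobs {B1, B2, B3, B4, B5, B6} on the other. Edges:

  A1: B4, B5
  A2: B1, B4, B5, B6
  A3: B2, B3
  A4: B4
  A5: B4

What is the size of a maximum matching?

Unit-capacity flow: source→left, listed edges, right→sink; max matching = max flow.
Augmenting path A1→B4 (+1); matched 1.
Augmenting path A2→B1 (+1); matched 2.
Augmenting path A3→B2 (+1); matched 3.
Augmenting path A4→B4→A1→B5 (+1); matched 4.
No augmenting path remains; maximum matching = 4.
König certificate: {A1, A2, A3, B4} is a vertex cover of size 4 (every listed pair touches it), so no matching can be larger.

4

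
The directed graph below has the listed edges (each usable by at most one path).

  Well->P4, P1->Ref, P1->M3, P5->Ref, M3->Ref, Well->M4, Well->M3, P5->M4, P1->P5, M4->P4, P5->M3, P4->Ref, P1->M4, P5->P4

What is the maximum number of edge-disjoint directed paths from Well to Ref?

Assign every edge capacity 1; by Menger, the answer equals the max flow.
Path Well→M3→Ref (+1); total 1.
Path Well→P4→Ref (+1); total 2.
No residual Well→Ref path; max flow = 2.
Certifying cut of size 2: {P4→Ref, Well→M3}.

2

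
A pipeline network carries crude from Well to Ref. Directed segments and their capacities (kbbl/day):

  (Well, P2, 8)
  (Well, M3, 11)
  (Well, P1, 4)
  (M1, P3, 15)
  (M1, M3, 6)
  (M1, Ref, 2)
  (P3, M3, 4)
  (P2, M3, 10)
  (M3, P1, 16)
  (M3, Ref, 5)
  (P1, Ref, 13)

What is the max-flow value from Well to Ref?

Augment Well→M3→Ref: bottleneck 5, flow now 5.
Augment Well→P1→Ref: bottleneck 4, flow now 9.
Augment Well→M3→P1→Ref: bottleneck 6, flow now 15.
Augment Well→P2→M3→P1→Ref: bottleneck 3, flow now 18.
No augmenting path remains; maximum flow = 18.
In the residual graph, reachable from Well: {Well, P2, M3, P1}.
Min-cut edges: M3→Ref (5), P1→Ref (13); capacity 5 + 13 = 18.
This cut is saturated, so no flow can exceed 18.

18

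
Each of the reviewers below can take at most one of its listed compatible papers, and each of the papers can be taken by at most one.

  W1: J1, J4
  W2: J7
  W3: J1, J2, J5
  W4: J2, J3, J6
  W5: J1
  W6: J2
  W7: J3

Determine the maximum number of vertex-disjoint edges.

Unit-capacity flow: source→left, listed edges, right→sink; max matching = max flow.
Augmenting path W1→J1 (+1); matched 1.
Augmenting path W2→J7 (+1); matched 2.
Augmenting path W3→J2 (+1); matched 3.
Augmenting path W4→J3 (+1); matched 4.
Augmenting path W5→J1→W1→J4 (+1); matched 5.
Augmenting path W6→J2→W3→J5 (+1); matched 6.
Augmenting path W7→J3→W4→J6 (+1); matched 7.
No augmenting path remains; maximum matching = 7.
König certificate: {W1, W2, W3, W4, W5, W6, W7} is a vertex cover of size 7 (every listed pair touches it), so no matching can be larger.

7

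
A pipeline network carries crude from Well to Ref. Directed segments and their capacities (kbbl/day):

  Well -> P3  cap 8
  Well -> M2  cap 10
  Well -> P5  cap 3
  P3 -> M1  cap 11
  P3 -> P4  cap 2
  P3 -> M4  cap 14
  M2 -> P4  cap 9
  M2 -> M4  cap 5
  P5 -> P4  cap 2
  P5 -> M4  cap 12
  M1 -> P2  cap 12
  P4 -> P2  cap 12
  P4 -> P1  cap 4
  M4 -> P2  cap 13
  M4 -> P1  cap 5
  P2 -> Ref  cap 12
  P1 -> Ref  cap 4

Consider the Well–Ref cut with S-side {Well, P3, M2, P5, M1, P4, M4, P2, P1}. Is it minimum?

Given cut capacity: 12 + 4 = 16.
Augment Well→P3→M1→P2→Ref: bottleneck 8, flow now 8.
Augment Well→M2→P4→P2→Ref: bottleneck 4, flow now 12.
Augment Well→M2→P4→P1→Ref: bottleneck 4, flow now 16.
No augmenting path remains; maximum flow = 16.
Cut capacity 16 equals the max flow, so it is a minimum cut.

Yes — it is a minimum cut (capacity 16).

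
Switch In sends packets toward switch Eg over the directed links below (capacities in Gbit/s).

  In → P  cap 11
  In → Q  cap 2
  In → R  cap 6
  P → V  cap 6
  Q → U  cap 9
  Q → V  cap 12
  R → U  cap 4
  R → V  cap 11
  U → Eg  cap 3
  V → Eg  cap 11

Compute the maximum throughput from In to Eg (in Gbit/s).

14

Augment In→P→V→Eg: bottleneck 6, flow now 6.
Augment In→Q→U→Eg: bottleneck 2, flow now 8.
Augment In→R→U→Eg: bottleneck 1, flow now 9.
Augment In→R→V→Eg: bottleneck 5, flow now 14.
No augmenting path remains; maximum flow = 14.
In the residual graph, reachable from In: {In, P}.
Min-cut edges: In→Q (2), In→R (6), P→V (6); capacity 2 + 6 + 6 = 14.
This cut is saturated, so no flow can exceed 14.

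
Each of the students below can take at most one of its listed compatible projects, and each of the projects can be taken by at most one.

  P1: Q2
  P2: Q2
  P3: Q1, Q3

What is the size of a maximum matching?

2

Unit-capacity flow: source→left, listed edges, right→sink; max matching = max flow.
Augmenting path P1→Q2 (+1); matched 1.
Augmenting path P3→Q1 (+1); matched 2.
No augmenting path remains; maximum matching = 2.
König certificate: {P3, Q2} is a vertex cover of size 2 (every listed pair touches it), so no matching can be larger.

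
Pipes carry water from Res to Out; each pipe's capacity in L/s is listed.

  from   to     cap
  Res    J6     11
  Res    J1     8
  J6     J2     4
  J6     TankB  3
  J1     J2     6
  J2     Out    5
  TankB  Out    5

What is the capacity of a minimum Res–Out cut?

Augment Res→J6→J2→Out: bottleneck 4, flow now 4.
Augment Res→J6→TankB→Out: bottleneck 3, flow now 7.
Augment Res→J1→J2→Out: bottleneck 1, flow now 8.
No augmenting path remains; maximum flow = 8.
By max-flow min-cut, the minimum cut capacity equals the max flow.
In the residual graph, reachable from Res: {Res, J6, J1, J2}.
Min-cut edges: J6→TankB (3), J2→Out (5); capacity 3 + 5 = 8.

8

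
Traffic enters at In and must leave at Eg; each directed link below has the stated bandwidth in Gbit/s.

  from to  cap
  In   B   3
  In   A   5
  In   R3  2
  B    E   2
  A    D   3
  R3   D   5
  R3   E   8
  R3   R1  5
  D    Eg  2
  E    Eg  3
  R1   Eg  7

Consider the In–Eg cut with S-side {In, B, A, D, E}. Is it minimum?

Given cut capacity: 2 + 2 + 3 = 7.
Augment In→B→E→Eg: bottleneck 2, flow now 2.
Augment In→A→D→Eg: bottleneck 2, flow now 4.
Augment In→R3→E→Eg: bottleneck 1, flow now 5.
Augment In→R3→R1→Eg: bottleneck 1, flow now 6.
No augmenting path remains; maximum flow = 6.
In the residual graph, reachable from In: {In, B, A, D}.
Min-cut edges: In→R3 (2), B→E (2), D→Eg (2); capacity 2 + 2 + 2 = 6.
Cut capacity 7 exceeds the max flow 6, so it is not minimum.

No — its capacity is 7, but the minimum cut has capacity 6.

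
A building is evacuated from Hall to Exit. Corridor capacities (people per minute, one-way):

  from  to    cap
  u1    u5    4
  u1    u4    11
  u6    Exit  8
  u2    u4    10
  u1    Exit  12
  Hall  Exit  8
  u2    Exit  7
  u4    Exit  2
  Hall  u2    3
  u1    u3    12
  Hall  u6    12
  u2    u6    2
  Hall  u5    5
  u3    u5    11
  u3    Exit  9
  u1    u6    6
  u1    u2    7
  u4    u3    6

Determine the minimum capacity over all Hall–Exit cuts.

19

Augment Hall→Exit: bottleneck 8, flow now 8.
Augment Hall→u2→Exit: bottleneck 3, flow now 11.
Augment Hall→u6→Exit: bottleneck 8, flow now 19.
No augmenting path remains; maximum flow = 19.
By max-flow min-cut, the minimum cut capacity equals the max flow.
In the residual graph, reachable from Hall: {Hall, u5, u6}.
Min-cut edges: Hall→u2 (3), Hall→Exit (8), u6→Exit (8); capacity 3 + 8 + 8 = 19.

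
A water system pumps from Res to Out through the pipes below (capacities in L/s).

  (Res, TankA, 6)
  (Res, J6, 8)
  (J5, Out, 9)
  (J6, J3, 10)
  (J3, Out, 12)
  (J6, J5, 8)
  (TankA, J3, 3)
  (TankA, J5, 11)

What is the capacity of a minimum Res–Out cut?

14

Augment Res→TankA→J3→Out: bottleneck 3, flow now 3.
Augment Res→TankA→J5→Out: bottleneck 3, flow now 6.
Augment Res→J6→J3→Out: bottleneck 8, flow now 14.
No augmenting path remains; maximum flow = 14.
By max-flow min-cut, the minimum cut capacity equals the max flow.
In the residual graph, reachable from Res: {Res}.
Min-cut edges: Res→TankA (6), Res→J6 (8); capacity 6 + 8 = 14.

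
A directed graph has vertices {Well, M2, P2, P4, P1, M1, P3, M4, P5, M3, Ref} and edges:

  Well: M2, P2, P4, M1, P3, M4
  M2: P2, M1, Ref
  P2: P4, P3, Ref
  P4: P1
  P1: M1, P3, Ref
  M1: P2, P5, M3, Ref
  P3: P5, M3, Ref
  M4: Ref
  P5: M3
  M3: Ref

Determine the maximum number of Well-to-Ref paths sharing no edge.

6

Assign every edge capacity 1; by Menger, the answer equals the max flow.
Path Well→M2→Ref (+1); total 1.
Path Well→P2→Ref (+1); total 2.
Path Well→M1→Ref (+1); total 3.
Path Well→P3→Ref (+1); total 4.
Path Well→M4→Ref (+1); total 5.
Path Well→P4→P1→Ref (+1); total 6.
No residual Well→Ref path; max flow = 6.
Certifying cut of size 6: {Well→M1, Well→M2, Well→M4, Well→P2, Well→P3, Well→P4}.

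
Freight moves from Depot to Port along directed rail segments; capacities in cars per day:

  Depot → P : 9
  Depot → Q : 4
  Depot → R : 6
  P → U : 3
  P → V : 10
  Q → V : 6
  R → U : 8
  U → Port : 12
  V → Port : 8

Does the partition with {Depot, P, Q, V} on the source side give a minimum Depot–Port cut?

Given cut capacity: 6 + 3 + 8 = 17.
Augment Depot→P→U→Port: bottleneck 3, flow now 3.
Augment Depot→P→V→Port: bottleneck 6, flow now 9.
Augment Depot→Q→V→Port: bottleneck 2, flow now 11.
Augment Depot→R→U→Port: bottleneck 6, flow now 17.
No augmenting path remains; maximum flow = 17.
Cut capacity 17 equals the max flow, so it is a minimum cut.

Yes — it is a minimum cut (capacity 17).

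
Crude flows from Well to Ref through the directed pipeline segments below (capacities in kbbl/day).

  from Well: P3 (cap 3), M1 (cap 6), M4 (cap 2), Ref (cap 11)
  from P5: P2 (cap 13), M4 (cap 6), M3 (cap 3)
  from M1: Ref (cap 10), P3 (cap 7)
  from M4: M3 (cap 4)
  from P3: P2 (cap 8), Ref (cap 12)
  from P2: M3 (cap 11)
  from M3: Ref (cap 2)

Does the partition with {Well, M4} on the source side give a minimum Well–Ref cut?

No — its capacity is 24, but the minimum cut has capacity 22.

Given cut capacity: 6 + 3 + 11 + 4 = 24.
Augment Well→Ref: bottleneck 11, flow now 11.
Augment Well→M1→Ref: bottleneck 6, flow now 17.
Augment Well→P3→Ref: bottleneck 3, flow now 20.
Augment Well→M4→M3→Ref: bottleneck 2, flow now 22.
No augmenting path remains; maximum flow = 22.
In the residual graph, reachable from Well: {Well}.
Min-cut edges: Well→M1 (6), Well→M4 (2), Well→P3 (3), Well→Ref (11); capacity 6 + 2 + 3 + 11 = 22.
Cut capacity 24 exceeds the max flow 22, so it is not minimum.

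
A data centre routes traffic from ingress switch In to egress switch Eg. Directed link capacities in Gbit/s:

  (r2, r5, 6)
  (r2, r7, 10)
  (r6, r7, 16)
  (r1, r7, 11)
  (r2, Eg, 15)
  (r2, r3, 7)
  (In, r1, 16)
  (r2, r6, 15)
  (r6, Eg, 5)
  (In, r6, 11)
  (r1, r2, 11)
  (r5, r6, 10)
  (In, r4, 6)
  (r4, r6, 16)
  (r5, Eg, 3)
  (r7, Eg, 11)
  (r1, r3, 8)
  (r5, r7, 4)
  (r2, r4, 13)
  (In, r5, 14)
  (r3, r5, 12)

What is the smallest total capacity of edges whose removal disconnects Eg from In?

Augment In→r5→Eg: bottleneck 3, flow now 3.
Augment In→r6→Eg: bottleneck 5, flow now 8.
Augment In→r1→r2→Eg: bottleneck 11, flow now 19.
Augment In→r1→r7→Eg: bottleneck 5, flow now 24.
Augment In→r5→r7→Eg: bottleneck 4, flow now 28.
Augment In→r6→r7→Eg: bottleneck 2, flow now 30.
No augmenting path remains; maximum flow = 30.
By max-flow min-cut, the minimum cut capacity equals the max flow.
In the residual graph, reachable from In: {In, r1, r3, r4, r5, r6, r7}.
Min-cut edges: r1→r2 (11), r5→Eg (3), r6→Eg (5), r7→Eg (11); capacity 11 + 3 + 5 + 11 = 30.

30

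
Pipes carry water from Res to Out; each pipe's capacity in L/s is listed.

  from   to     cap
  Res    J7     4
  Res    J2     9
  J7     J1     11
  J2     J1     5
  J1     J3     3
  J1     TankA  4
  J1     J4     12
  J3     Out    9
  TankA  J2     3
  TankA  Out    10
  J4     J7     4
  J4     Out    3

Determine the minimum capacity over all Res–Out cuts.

Augment Res→J7→J1→J3→Out: bottleneck 3, flow now 3.
Augment Res→J7→J1→TankA→Out: bottleneck 1, flow now 4.
Augment Res→J2→J1→TankA→Out: bottleneck 3, flow now 7.
Augment Res→J2→J1→J4→Out: bottleneck 2, flow now 9.
No augmenting path remains; maximum flow = 9.
By max-flow min-cut, the minimum cut capacity equals the max flow.
In the residual graph, reachable from Res: {Res, J2}.
Min-cut edges: Res→J7 (4), J2→J1 (5); capacity 4 + 5 = 9.

9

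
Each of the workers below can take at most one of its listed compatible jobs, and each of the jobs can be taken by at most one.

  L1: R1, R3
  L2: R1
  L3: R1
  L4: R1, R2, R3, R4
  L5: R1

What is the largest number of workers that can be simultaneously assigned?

3

Unit-capacity flow: source→left, listed edges, right→sink; max matching = max flow.
Augmenting path L1→R1 (+1); matched 1.
Augmenting path L4→R2 (+1); matched 2.
Augmenting path L2→R1→L1→R3 (+1); matched 3.
No augmenting path remains; maximum matching = 3.
König certificate: {L1, L4, R1} is a vertex cover of size 3 (every listed pair touches it), so no matching can be larger.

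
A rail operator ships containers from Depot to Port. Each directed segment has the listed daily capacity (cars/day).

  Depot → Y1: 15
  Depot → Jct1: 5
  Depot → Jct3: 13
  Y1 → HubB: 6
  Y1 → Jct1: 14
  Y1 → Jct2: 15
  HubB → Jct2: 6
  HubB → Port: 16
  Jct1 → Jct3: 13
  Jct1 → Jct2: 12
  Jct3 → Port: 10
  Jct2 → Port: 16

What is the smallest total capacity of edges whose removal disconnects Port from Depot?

30

Augment Depot→Jct3→Port: bottleneck 10, flow now 10.
Augment Depot→Y1→HubB→Port: bottleneck 6, flow now 16.
Augment Depot→Y1→Jct2→Port: bottleneck 9, flow now 25.
Augment Depot→Jct1→Jct2→Port: bottleneck 5, flow now 30.
No augmenting path remains; maximum flow = 30.
By max-flow min-cut, the minimum cut capacity equals the max flow.
In the residual graph, reachable from Depot: {Depot, Jct3}.
Min-cut edges: Depot→Y1 (15), Depot→Jct1 (5), Jct3→Port (10); capacity 15 + 5 + 10 = 30.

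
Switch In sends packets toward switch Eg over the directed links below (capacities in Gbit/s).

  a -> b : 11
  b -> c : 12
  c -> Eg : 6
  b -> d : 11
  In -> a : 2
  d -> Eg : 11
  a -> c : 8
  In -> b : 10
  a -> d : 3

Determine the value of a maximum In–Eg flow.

12

Augment In→a→c→Eg: bottleneck 2, flow now 2.
Augment In→b→c→Eg: bottleneck 4, flow now 6.
Augment In→b→d→Eg: bottleneck 6, flow now 12.
No augmenting path remains; maximum flow = 12.
In the residual graph, reachable from In: {In}.
Min-cut edges: In→a (2), In→b (10); capacity 2 + 10 = 12.
This cut is saturated, so no flow can exceed 12.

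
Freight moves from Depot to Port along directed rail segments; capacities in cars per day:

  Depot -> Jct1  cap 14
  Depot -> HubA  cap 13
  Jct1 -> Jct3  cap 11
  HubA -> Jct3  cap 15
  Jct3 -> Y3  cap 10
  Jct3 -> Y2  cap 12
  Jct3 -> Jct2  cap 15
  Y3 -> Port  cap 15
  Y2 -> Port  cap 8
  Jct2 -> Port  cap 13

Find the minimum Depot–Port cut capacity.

Augment Depot→Jct1→Jct3→Y3→Port: bottleneck 10, flow now 10.
Augment Depot→Jct1→Jct3→Y2→Port: bottleneck 1, flow now 11.
Augment Depot→HubA→Jct3→Y2→Port: bottleneck 7, flow now 18.
Augment Depot→HubA→Jct3→Jct2→Port: bottleneck 6, flow now 24.
No augmenting path remains; maximum flow = 24.
By max-flow min-cut, the minimum cut capacity equals the max flow.
In the residual graph, reachable from Depot: {Depot, Jct1}.
Min-cut edges: Depot→HubA (13), Jct1→Jct3 (11); capacity 13 + 11 = 24.

24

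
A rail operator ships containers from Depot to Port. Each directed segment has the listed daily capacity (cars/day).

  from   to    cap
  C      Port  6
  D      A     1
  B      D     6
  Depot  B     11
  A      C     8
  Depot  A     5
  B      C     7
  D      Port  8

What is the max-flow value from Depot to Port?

12

Augment Depot→A→C→Port: bottleneck 5, flow now 5.
Augment Depot→B→C→Port: bottleneck 1, flow now 6.
Augment Depot→B→D→Port: bottleneck 6, flow now 12.
No augmenting path remains; maximum flow = 12.
In the residual graph, reachable from Depot: {Depot, A, B, C}.
Min-cut edges: B→D (6), C→Port (6); capacity 6 + 6 = 12.
This cut is saturated, so no flow can exceed 12.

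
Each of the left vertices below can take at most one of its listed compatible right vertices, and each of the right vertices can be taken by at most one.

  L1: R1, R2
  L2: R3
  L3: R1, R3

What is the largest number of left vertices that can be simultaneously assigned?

Unit-capacity flow: source→left, listed edges, right→sink; max matching = max flow.
Augmenting path L1→R1 (+1); matched 1.
Augmenting path L2→R3 (+1); matched 2.
Augmenting path L3→R1→L1→R2 (+1); matched 3.
No augmenting path remains; maximum matching = 3.
König certificate: {L1, L2, L3} is a vertex cover of size 3 (every listed pair touches it), so no matching can be larger.

3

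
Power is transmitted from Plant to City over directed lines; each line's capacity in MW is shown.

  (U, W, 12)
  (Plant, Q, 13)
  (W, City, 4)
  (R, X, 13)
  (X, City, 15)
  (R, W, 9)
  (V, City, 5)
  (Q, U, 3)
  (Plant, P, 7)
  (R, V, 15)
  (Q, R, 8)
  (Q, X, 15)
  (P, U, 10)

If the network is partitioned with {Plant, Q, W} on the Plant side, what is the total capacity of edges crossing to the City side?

37

Edges leaving {Plant, Q, W}: Plant→P (7), Q→R (8), Q→U (3), Q→X (15), W→City (4).
Cut capacity = 7 + 8 + 3 + 15 + 4 = 37.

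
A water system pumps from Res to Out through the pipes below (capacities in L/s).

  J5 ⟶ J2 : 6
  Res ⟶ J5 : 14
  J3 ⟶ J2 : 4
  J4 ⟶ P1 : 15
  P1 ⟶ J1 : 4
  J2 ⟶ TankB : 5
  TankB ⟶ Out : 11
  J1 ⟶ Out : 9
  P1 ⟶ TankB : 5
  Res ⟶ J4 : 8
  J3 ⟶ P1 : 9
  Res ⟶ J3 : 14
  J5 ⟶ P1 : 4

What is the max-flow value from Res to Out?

14

Augment Res→J3→J2→TankB→Out: bottleneck 4, flow now 4.
Augment Res→J3→P1→J1→Out: bottleneck 4, flow now 8.
Augment Res→J3→P1→TankB→Out: bottleneck 5, flow now 13.
Augment Res→J5→J2→TankB→Out: bottleneck 1, flow now 14.
No augmenting path remains; maximum flow = 14.
In the residual graph, reachable from Res: {Res, J3, J4, J5, J2, P1}.
Min-cut edges: J2→TankB (5), P1→J1 (4), P1→TankB (5); capacity 5 + 4 + 5 = 14.
This cut is saturated, so no flow can exceed 14.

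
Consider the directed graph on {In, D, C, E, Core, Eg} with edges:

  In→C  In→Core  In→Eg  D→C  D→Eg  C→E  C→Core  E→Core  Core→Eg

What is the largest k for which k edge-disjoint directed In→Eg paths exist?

Assign every edge capacity 1; by Menger, the answer equals the max flow.
Path In→Eg (+1); total 1.
Path In→Core→Eg (+1); total 2.
No residual In→Eg path; max flow = 2.
Certifying cut of size 2: {Core→Eg, In→Eg}.

2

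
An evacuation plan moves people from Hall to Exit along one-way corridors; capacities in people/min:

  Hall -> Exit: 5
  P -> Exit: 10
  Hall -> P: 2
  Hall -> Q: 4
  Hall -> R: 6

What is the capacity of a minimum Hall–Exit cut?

7

Augment Hall→Exit: bottleneck 5, flow now 5.
Augment Hall→P→Exit: bottleneck 2, flow now 7.
No augmenting path remains; maximum flow = 7.
By max-flow min-cut, the minimum cut capacity equals the max flow.
In the residual graph, reachable from Hall: {Hall, Q, R}.
Min-cut edges: Hall→P (2), Hall→Exit (5); capacity 2 + 5 = 7.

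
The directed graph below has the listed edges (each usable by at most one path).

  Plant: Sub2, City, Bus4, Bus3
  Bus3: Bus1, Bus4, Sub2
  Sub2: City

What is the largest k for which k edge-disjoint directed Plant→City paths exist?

Assign every edge capacity 1; by Menger, the answer equals the max flow.
Path Plant→City (+1); total 1.
Path Plant→Sub2→City (+1); total 2.
No residual Plant→City path; max flow = 2.
Certifying cut of size 2: {Plant→City, Sub2→City}.

2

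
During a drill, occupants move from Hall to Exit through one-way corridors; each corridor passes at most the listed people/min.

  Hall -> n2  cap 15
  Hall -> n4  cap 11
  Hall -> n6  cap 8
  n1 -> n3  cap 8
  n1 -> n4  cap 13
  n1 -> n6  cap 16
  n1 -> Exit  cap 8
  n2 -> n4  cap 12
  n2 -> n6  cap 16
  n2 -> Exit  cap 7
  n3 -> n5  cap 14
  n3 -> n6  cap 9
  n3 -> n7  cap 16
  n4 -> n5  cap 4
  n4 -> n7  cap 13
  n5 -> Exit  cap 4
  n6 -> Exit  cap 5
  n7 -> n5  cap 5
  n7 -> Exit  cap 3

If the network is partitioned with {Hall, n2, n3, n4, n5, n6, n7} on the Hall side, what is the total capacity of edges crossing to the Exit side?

Edges leaving {Hall, n2, n3, n4, n5, n6, n7}: n2→Exit (7), n5→Exit (4), n6→Exit (5), n7→Exit (3).
Cut capacity = 7 + 4 + 5 + 3 = 19.

19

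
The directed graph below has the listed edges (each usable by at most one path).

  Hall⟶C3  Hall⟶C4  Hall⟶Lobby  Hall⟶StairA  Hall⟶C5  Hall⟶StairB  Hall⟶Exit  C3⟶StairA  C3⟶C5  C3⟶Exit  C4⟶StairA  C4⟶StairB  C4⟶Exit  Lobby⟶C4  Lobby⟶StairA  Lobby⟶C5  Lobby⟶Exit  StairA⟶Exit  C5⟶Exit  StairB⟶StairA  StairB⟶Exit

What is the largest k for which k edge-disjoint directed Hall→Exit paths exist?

7

Assign every edge capacity 1; by Menger, the answer equals the max flow.
Path Hall→Exit (+1); total 1.
Path Hall→C3→Exit (+1); total 2.
Path Hall→C4→Exit (+1); total 3.
Path Hall→Lobby→Exit (+1); total 4.
Path Hall→StairA→Exit (+1); total 5.
Path Hall→C5→Exit (+1); total 6.
Path Hall→StairB→Exit (+1); total 7.
No residual Hall→Exit path; max flow = 7.
Certifying cut of size 7: {Hall→C3, Hall→C4, Hall→C5, Hall→Exit, Hall→Lobby, Hall→StairA, Hall→StairB}.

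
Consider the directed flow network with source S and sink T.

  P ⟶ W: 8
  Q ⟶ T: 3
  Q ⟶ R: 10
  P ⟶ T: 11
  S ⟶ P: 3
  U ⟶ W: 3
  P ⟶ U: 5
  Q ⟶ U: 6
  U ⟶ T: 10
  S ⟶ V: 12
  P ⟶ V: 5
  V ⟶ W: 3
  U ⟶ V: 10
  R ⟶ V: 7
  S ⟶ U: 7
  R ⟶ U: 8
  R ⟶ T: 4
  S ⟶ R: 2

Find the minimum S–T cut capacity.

Augment S→P→T: bottleneck 3, flow now 3.
Augment S→R→T: bottleneck 2, flow now 5.
Augment S→U→T: bottleneck 7, flow now 12.
No augmenting path remains; maximum flow = 12.
By max-flow min-cut, the minimum cut capacity equals the max flow.
In the residual graph, reachable from S: {S, V, W}.
Min-cut edges: S→P (3), S→R (2), S→U (7); capacity 3 + 2 + 7 = 12.

12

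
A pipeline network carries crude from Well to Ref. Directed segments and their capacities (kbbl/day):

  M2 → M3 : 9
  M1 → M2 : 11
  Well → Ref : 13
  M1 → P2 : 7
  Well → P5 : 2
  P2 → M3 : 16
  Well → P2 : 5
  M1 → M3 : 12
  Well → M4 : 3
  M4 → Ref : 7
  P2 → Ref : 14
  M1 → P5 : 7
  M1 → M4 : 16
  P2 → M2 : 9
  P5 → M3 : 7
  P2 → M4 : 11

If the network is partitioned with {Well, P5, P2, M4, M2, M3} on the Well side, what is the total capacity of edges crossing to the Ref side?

Edges leaving {Well, P5, P2, M4, M2, M3}: Well→Ref (13), P2→Ref (14), M4→Ref (7).
Cut capacity = 13 + 14 + 7 = 34.

34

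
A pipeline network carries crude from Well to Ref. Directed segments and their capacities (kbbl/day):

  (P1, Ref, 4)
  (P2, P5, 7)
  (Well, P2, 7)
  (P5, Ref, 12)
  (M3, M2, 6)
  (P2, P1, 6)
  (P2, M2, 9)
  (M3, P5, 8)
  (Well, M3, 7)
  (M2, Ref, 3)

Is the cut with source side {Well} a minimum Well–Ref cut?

Given cut capacity: 7 + 7 = 14.
Augment Well→P2→M2→Ref: bottleneck 3, flow now 3.
Augment Well→P2→P1→Ref: bottleneck 4, flow now 7.
Augment Well→M3→P5→Ref: bottleneck 7, flow now 14.
No augmenting path remains; maximum flow = 14.
Cut capacity 14 equals the max flow, so it is a minimum cut.

Yes — it is a minimum cut (capacity 14).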